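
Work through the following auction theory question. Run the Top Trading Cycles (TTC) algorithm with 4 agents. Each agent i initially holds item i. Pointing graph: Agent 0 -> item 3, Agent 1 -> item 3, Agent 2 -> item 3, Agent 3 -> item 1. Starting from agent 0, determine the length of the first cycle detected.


Step 1: Trace the pointer graph from agent 0: 0 -> 3 -> 1 -> 3
Step 2: A cycle is detected when we revisit agent 3
Step 3: The cycle is: 3 -> 1 -> 3
Step 4: Cycle length = 2

2


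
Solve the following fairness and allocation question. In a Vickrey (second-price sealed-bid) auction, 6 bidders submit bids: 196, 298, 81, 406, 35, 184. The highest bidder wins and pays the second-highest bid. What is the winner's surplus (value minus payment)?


Step 1: Sort bids in descending order: 406, 298, 196, 184, 81, 35
Step 2: The winning bid is the highest: 406
Step 3: The payment equals the second-highest bid: 298
Step 4: Surplus = winner's bid - payment = 406 - 298 = 108

108


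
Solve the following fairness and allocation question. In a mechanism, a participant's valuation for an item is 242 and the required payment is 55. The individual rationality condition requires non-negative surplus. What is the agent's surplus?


Step 1: Surplus = value - payment = 242 - 55 = 187
Step 2: IR is satisfied (surplus >= 0)

187


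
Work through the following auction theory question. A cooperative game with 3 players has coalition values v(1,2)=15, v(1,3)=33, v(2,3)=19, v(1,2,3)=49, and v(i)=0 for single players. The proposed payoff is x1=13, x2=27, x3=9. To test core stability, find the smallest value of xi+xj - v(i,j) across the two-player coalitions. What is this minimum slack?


Step 1: Slack for coalition (1,2): x1+x2 - v12 = 40 - 15 = 25
Step 2: Slack for coalition (1,3): x1+x3 - v13 = 22 - 33 = -11
Step 3: Slack for coalition (2,3): x2+x3 - v23 = 36 - 19 = 17
Step 4: Minimum slack = min(25, -11, 17) = -11, attained by (1,3); coalition (1,3) can block (slack < 0), so the allocation is not in the core

-11


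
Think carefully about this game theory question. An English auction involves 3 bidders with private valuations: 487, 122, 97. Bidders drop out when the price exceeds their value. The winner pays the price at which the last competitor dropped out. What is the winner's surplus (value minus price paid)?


Step 1: Identify the highest value: 487
Step 2: Identify the second-highest value: 122
Step 3: The final price = second-highest value = 122
Step 4: Surplus = 487 - 122 = 365

365


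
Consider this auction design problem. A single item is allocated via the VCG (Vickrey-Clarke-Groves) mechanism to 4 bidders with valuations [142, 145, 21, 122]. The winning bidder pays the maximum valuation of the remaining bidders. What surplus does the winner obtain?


Step 1: The winner is the agent with the highest value: agent 1 with value 145
Step 2: Values of other agents: [142, 21, 122]
Step 3: VCG payment = max of others' values = 142
Step 4: Surplus = 145 - 142 = 3

3


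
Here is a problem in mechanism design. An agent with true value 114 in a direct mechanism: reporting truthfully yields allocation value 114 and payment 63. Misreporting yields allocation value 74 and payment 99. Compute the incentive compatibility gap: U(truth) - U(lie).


Step 1: U(truth) = value - payment = 114 - 63 = 51
Step 2: U(lie) = allocation - payment = 74 - 99 = -25
Step 3: IC gap = 51 - (-25) = 76

76


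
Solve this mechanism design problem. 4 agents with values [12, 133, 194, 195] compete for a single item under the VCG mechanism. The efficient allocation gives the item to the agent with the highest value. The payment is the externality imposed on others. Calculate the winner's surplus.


Step 1: The winner is the agent with the highest value: agent 3 with value 195
Step 2: Values of other agents: [12, 133, 194]
Step 3: VCG payment = max of others' values = 194
Step 4: Surplus = 195 - 194 = 1

1


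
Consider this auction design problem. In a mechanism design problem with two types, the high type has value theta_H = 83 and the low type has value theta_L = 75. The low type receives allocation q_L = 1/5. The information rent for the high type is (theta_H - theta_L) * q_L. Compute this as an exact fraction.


Step 1: theta_H - theta_L = 83 - 75 = 8
Step 2: Information rent = (theta_H - theta_L) * q_L
Step 3: = 8 * 1/5
Step 4: = 8/5

8/5


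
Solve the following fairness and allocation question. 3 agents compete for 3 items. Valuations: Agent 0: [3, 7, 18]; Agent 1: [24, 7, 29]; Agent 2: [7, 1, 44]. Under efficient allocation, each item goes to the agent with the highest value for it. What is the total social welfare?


Step 1: For each item, find the maximum value among all agents.
Step 2: Item 0 -> Agent 1 (value 24)
Step 3: Item 1 -> Agent 0 (value 7)
Step 4: Item 2 -> Agent 2 (value 44)
Step 5: Total welfare = 24 + 7 + 44 = 75

75


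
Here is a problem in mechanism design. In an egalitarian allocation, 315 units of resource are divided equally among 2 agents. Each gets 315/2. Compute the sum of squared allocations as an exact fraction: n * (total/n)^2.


Step 1: Each agent's share = 315/2
Step 2: Square of each share = (315/2)^2 = 99225/4
Step 3: Sum of squares = 2 * 99225/4 = 99225/2

99225/2


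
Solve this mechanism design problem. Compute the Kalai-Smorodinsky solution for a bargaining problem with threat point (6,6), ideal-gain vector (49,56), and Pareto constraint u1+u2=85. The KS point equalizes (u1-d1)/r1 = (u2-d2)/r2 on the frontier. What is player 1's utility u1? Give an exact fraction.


Step 1: At the KS point, (u1-d1)/r1 = (u2-d2)/r2 = t and u1+u2 = 85
Step 2: u1 = d1 + r1*t and u2 = d2 + r2*t, so (d1 + r1*t) + (d2 + r2*t) = 85
Step 3: t = (85 - 6 - 6)/(49 + 56) = 73/105
Step 4: u1 = d1 + r1*t = 6 + 49 * 73/105 = 601/15
Step 5: (Check: u2 = d2 + r2*t = 674/15; u1+u2 = 601/15 + 674/15 = 85, on the frontier.)

601/15


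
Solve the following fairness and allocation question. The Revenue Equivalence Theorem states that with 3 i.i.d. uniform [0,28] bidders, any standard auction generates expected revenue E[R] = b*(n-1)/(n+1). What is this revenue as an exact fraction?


Step 1: By Revenue Equivalence, expected revenue = b*(n-1)/(n+1)
Step 2: Substituting n = 3, b = 28
Step 3: Revenue = 28*(3-1)/(3+1) = 28*2/4
Step 4: Revenue = 56/4 = 14

14


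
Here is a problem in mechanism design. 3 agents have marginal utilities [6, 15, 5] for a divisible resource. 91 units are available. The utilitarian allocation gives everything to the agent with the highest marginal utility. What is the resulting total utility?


Step 1: The marginal utilities are [6, 15, 5]
Step 2: The highest marginal utility is 15
Step 3: All 91 units go to that agent
Step 4: Total utility = 15 * 91 = 1365

1365


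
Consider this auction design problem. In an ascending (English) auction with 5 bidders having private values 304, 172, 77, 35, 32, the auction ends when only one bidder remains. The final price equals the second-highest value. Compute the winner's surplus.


Step 1: Identify the highest value: 304
Step 2: Identify the second-highest value: 172
Step 3: The final price = second-highest value = 172
Step 4: Surplus = 304 - 172 = 132

132


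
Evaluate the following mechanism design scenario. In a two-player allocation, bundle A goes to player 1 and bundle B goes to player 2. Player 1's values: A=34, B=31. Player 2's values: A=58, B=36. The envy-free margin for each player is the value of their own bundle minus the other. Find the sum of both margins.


Step 1: Player 1's margin = v1(A) - v1(B) = 34 - 31 = 3
Step 2: Player 2's margin = v2(B) - v2(A) = 36 - 58 = -22
Step 3: Total margin = 3 + -22 = -19

-19


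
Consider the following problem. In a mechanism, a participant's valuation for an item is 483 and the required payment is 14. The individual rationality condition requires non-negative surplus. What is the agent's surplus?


Step 1: Surplus = value - payment = 483 - 14 = 469
Step 2: IR is satisfied (surplus >= 0)

469


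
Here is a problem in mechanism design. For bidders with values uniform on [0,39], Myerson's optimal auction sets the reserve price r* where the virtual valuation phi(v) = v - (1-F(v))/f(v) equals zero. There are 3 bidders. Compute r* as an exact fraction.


Step 1: For U[0,39], F(v) = v/39 and f(v) = 1/39
Step 2: phi(v) = v - (1 - v/39)/(1/39) = v - (39 - v) = 2v - 39
Step 3: Set phi(r*) = 0: 2r* - 39 = 0
Step 4: r* = 39/2 (the number of bidders n = 3 does not enter)

39/2


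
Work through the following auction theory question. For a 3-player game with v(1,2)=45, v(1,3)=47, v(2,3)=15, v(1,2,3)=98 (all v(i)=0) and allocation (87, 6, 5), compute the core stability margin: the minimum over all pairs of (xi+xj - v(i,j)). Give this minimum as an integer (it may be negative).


Step 1: Slack for coalition (1,2): x1+x2 - v12 = 93 - 45 = 48
Step 2: Slack for coalition (1,3): x1+x3 - v13 = 92 - 47 = 45
Step 3: Slack for coalition (2,3): x2+x3 - v23 = 11 - 15 = -4
Step 4: Minimum slack = min(48, 45, -4) = -4, attained by (2,3); coalition (2,3) can block (slack < 0), so the allocation is not in the core

-4


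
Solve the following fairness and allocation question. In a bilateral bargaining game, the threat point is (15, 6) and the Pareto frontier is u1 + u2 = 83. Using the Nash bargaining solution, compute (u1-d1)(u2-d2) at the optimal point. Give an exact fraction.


Step 1: The Nash solution splits surplus symmetrically above the disagreement point
Step 2: u1 = (total + d1 - d2)/2 = (83 + 15 - 6)/2 = 46
Step 3: u2 = (total - d1 + d2)/2 = (83 - 15 + 6)/2 = 37
Step 4: Nash product = (46 - 15) * (37 - 6)
Step 5: = 31 * 31 = 961

961


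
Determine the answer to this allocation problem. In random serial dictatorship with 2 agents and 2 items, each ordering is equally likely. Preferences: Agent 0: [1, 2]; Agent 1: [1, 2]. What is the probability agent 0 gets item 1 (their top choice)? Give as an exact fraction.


Step 1: Agent 0 wants item 1
Step 2: There are 2 possible orderings of agents
Step 3: In 1 orderings, agent 0 gets item 1
Step 4: Probability = 1/2

1/2


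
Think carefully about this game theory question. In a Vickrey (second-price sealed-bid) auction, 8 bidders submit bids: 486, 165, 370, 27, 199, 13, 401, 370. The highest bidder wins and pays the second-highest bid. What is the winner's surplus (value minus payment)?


Step 1: Sort bids in descending order: 486, 401, 370, 370, 199, 165, 27, 13
Step 2: The winning bid is the highest: 486
Step 3: The payment equals the second-highest bid: 401
Step 4: Surplus = winner's bid - payment = 486 - 401 = 85

85


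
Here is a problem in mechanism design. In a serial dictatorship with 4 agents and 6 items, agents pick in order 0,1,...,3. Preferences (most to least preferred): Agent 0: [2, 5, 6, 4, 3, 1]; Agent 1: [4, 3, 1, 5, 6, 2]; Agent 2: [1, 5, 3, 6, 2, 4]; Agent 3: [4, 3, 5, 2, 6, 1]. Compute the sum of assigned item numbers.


Step 1: Agent 0 picks item 2
Step 2: Agent 1 picks item 4
Step 3: Agent 2 picks item 1
Step 4: Agent 3 picks item 3
Step 5: Sum = 2 + 4 + 1 + 3 = 10

10


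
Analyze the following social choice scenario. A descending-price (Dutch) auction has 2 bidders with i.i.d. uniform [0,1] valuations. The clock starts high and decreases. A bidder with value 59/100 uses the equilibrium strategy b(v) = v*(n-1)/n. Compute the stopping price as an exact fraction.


Step 1: Dutch auctions are strategically equivalent to first-price auctions
Step 2: The equilibrium bid is b(v) = v*(n-1)/n
Step 3: b = 59/100 * 1/2
Step 4: b = 59/200

59/200


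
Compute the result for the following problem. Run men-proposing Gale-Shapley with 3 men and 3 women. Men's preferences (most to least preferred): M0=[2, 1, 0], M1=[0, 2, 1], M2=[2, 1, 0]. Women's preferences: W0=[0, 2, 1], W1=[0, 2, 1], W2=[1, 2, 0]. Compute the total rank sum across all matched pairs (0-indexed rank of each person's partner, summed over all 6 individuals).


Step 1: Run Gale-Shapley (men propose, women hold best offer):
  M0 proposes to W2; she accepts
  M1 proposes to W0; she accepts
  M2 proposes to W2; she switches from M0
  M0 proposes to W1; she accepts
Step 2: Final matching: W0-M1, W1-M0, W2-M2
Step 3: 0-indexed ranks (man's rank of his match, then woman's): 0 + 2 + 1 + 0 + 0 + 1
Step 4: Total rank sum = 4

4


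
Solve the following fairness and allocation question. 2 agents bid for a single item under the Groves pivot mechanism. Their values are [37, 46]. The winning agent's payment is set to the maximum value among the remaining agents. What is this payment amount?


Step 1: The efficient winner is agent 1 with value 46
Step 2: Other agents' values: [37]
Step 3: Pivot payment = max(others) = 37
Step 4: The winner pays 37

37


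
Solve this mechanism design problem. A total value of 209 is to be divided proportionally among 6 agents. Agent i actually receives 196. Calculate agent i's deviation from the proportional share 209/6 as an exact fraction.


Step 1: Proportional share = 209/6
Step 2: Agent's actual allocation = 196
Step 3: Excess = 196 - 209/6 = 967/6

967/6


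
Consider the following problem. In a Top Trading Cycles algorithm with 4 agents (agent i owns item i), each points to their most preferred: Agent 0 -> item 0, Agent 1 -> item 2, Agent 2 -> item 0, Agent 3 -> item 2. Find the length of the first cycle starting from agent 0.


Step 1: Trace the pointer graph from agent 0: 0 -> 0
Step 2: A cycle is detected when we revisit agent 0
Step 3: The cycle is: 0 -> 0
Step 4: Cycle length = 1

1


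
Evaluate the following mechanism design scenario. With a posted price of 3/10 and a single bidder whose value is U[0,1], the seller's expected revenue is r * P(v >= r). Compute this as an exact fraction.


Step 1: Posted price r = 3/10, value support [0,1]
Step 2: P(v >= r) = (1 - 3/10)/1 = 7/10
Step 3: Expected revenue = r * P(v >= r) = 3/10 * 7/10
Step 4: Revenue = 21/100

21/100


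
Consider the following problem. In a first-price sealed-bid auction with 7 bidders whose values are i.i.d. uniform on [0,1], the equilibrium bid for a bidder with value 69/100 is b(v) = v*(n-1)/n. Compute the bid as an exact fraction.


Step 1: The symmetric BNE bidding function is b(v) = v * (n-1) / n
Step 2: Substitute v = 69/100 and n = 7
Step 3: b = 69/100 * 6/7
Step 4: b = 207/350

207/350


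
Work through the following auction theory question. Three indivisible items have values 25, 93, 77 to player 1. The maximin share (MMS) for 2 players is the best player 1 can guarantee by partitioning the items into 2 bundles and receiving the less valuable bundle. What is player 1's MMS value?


Step 1: Item values = 25, 93, 77
Step 2: Enumerate all 2-bundle partitions and take the smaller bundle:
  Partition 1: {25} vs {93,77} -> bundles 25, 170; min = 25
  Partition 2: {93} vs {25,77} -> bundles 93, 102; min = 93
  Partition 3: {77} vs {25,93} -> bundles 77, 118; min = 77
Step 3: MMS = max(25, 93, 77) = 93

93


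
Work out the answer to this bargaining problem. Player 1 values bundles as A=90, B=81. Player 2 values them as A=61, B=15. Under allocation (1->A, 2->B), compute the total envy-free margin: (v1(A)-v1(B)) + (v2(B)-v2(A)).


Step 1: Player 1's margin = v1(A) - v1(B) = 90 - 81 = 9
Step 2: Player 2's margin = v2(B) - v2(A) = 15 - 61 = -46
Step 3: Total margin = 9 + -46 = -37

-37


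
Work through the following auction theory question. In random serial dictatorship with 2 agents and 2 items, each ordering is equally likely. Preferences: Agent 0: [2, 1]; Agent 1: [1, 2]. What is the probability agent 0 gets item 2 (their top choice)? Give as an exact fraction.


Step 1: Agent 0 wants item 2
Step 2: There are 2 possible orderings of agents
Step 3: In 2 orderings, agent 0 gets item 2
Step 4: Probability = 2/2 = 1

1


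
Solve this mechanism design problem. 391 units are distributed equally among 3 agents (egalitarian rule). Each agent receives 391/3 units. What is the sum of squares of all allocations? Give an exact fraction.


Step 1: Each agent's share = 391/3
Step 2: Square of each share = (391/3)^2 = 152881/9
Step 3: Sum of squares = 3 * 152881/9 = 152881/3

152881/3


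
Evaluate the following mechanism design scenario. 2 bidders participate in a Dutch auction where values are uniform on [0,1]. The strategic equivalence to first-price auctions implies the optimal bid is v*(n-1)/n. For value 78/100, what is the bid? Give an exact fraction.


Step 1: Dutch auctions are strategically equivalent to first-price auctions
Step 2: The equilibrium bid is b(v) = v*(n-1)/n
Step 3: b = 39/50 * 1/2
Step 4: b = 39/100

39/100


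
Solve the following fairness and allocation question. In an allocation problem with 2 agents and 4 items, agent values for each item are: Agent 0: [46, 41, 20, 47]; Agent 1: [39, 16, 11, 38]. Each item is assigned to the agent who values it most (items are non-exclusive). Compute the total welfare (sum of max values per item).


Step 1: For each item, find the maximum value among all agents.
Step 2: Item 0 -> Agent 0 (value 46)
Step 3: Item 1 -> Agent 0 (value 41)
Step 4: Item 2 -> Agent 0 (value 20)
Step 5: Item 3 -> Agent 0 (value 47)
Step 6: Total welfare = 46 + 41 + 20 + 47 = 154

154


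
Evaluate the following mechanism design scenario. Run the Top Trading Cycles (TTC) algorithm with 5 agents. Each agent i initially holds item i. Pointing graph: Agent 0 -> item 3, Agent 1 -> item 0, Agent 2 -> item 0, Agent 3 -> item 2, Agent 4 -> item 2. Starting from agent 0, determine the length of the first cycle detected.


Step 1: Trace the pointer graph from agent 0: 0 -> 3 -> 2 -> 0
Step 2: A cycle is detected when we revisit agent 0
Step 3: The cycle is: 0 -> 3 -> 2 -> 0
Step 4: Cycle length = 3

3


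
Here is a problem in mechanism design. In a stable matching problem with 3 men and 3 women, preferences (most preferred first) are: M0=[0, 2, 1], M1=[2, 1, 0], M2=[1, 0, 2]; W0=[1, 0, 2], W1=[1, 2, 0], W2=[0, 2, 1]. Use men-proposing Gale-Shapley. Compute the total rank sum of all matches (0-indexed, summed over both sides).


Step 1: Run Gale-Shapley (men propose, women hold best offer):
  M0 proposes to W0; she accepts
  M1 proposes to W2; she accepts
  M2 proposes to W1; she accepts
Step 2: Final matching: W0-M0, W1-M2, W2-M1
Step 3: 0-indexed ranks (man's rank of his match, then woman's): 0 + 1 + 0 + 1 + 0 + 2
Step 4: Total rank sum = 4

4


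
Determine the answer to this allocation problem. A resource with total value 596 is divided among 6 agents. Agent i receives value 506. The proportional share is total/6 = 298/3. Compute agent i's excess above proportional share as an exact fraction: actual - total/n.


Step 1: Proportional share = 596/6 = 298/3
Step 2: Agent's actual allocation = 506
Step 3: Excess = 506 - 298/3 = 1220/3

1220/3


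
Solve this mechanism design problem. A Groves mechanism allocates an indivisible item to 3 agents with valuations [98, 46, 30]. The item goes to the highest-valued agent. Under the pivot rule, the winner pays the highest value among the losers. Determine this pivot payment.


Step 1: The efficient winner is agent 0 with value 98
Step 2: Other agents' values: [46, 30]
Step 3: Pivot payment = max(others) = 46
Step 4: The winner pays 46

46


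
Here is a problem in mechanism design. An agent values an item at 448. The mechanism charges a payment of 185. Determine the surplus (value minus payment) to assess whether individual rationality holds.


Step 1: Surplus = value - payment = 448 - 185 = 263
Step 2: IR is satisfied (surplus >= 0)

263


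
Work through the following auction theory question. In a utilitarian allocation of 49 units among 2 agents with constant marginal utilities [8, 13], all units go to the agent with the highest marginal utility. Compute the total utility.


Step 1: The marginal utilities are [8, 13]
Step 2: The highest marginal utility is 13
Step 3: All 49 units go to that agent
Step 4: Total utility = 13 * 49 = 637

637


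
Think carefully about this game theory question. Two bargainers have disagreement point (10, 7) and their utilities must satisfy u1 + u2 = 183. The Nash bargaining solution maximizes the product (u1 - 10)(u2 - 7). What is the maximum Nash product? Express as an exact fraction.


Step 1: The Nash solution splits surplus symmetrically above the disagreement point
Step 2: u1 = (total + d1 - d2)/2 = (183 + 10 - 7)/2 = 93
Step 3: u2 = (total - d1 + d2)/2 = (183 - 10 + 7)/2 = 90
Step 4: Nash product = (93 - 10) * (90 - 7)
Step 5: = 83 * 83 = 6889

6889


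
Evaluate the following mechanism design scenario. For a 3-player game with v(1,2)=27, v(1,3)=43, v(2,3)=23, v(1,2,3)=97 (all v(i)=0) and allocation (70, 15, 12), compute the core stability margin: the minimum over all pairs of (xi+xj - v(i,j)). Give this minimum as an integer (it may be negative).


Step 1: Slack for coalition (1,2): x1+x2 - v12 = 85 - 27 = 58
Step 2: Slack for coalition (1,3): x1+x3 - v13 = 82 - 43 = 39
Step 3: Slack for coalition (2,3): x2+x3 - v23 = 27 - 23 = 4
Step 4: Minimum slack = min(58, 39, 4) = 4, attained by (2,3); no pair can gain by deviating, so the allocation is in the core

4


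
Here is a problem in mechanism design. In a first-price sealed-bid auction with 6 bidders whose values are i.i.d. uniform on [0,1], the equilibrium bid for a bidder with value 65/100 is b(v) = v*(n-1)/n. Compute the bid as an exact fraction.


Step 1: The symmetric BNE bidding function is b(v) = v * (n-1) / n
Step 2: Substitute v = 13/20 and n = 6
Step 3: b = 13/20 * 5/6
Step 4: b = 13/24

13/24


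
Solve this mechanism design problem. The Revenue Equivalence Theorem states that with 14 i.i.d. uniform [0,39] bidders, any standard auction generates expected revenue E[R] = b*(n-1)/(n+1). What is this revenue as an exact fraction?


Step 1: By Revenue Equivalence, expected revenue = b*(n-1)/(n+1)
Step 2: Substituting n = 14, b = 39
Step 3: Revenue = 39*(14-1)/(14+1) = 39*13/15
Step 4: Revenue = 507/15 = 169/5

169/5


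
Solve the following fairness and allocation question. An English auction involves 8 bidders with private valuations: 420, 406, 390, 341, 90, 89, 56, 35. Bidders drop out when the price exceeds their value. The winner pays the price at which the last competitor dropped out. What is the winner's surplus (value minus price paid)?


Step 1: Identify the highest value: 420
Step 2: Identify the second-highest value: 406
Step 3: The final price = second-highest value = 406
Step 4: Surplus = 420 - 406 = 14

14


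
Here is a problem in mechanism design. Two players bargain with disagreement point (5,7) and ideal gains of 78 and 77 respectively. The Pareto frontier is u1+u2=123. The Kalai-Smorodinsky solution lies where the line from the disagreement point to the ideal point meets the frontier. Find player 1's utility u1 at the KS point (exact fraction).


Step 1: At the KS point, (u1-d1)/r1 = (u2-d2)/r2 = t and u1+u2 = 123
Step 2: u1 = d1 + r1*t and u2 = d2 + r2*t, so (d1 + r1*t) + (d2 + r2*t) = 123
Step 3: t = (123 - 5 - 7)/(78 + 77) = 111/155
Step 4: u1 = d1 + r1*t = 5 + 78 * 111/155 = 9433/155
Step 5: (Check: u2 = d2 + r2*t = 9632/155; u1+u2 = 9433/155 + 9632/155 = 123, on the frontier.)

9433/155


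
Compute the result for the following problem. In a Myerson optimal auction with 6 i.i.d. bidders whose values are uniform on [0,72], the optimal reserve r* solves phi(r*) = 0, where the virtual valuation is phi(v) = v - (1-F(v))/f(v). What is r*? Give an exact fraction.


Step 1: For U[0,72], F(v) = v/72 and f(v) = 1/72
Step 2: phi(v) = v - (1 - v/72)/(1/72) = v - (72 - v) = 2v - 72
Step 3: Set phi(r*) = 0: 2r* - 72 = 0
Step 4: r* = 72/2 = 36 (the number of bidders n = 6 does not enter)

36


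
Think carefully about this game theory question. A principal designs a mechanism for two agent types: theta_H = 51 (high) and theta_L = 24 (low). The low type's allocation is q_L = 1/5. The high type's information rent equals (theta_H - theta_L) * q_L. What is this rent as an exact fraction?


Step 1: theta_H - theta_L = 51 - 24 = 27
Step 2: Information rent = (theta_H - theta_L) * q_L
Step 3: = 27 * 1/5
Step 4: = 27/5

27/5


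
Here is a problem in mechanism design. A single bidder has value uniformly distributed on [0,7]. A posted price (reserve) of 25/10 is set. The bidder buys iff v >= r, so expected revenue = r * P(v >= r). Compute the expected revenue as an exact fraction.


Step 1: Posted price r = 5/2, value support [0,7]
Step 2: P(v >= r) = (7 - 5/2)/7 = 9/14
Step 3: Expected revenue = r * P(v >= r) = 5/2 * 9/14
Step 4: Revenue = 45/28

45/28


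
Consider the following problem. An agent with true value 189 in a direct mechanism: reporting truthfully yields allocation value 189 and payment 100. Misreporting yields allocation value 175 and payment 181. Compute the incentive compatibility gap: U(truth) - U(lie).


Step 1: U(truth) = value - payment = 189 - 100 = 89
Step 2: U(lie) = allocation - payment = 175 - 181 = -6
Step 3: IC gap = 89 - (-6) = 95

95


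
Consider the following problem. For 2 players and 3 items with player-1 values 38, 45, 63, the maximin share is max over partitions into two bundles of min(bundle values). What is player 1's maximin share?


Step 1: Item values = 38, 45, 63
Step 2: Enumerate all 2-bundle partitions and take the smaller bundle:
  Partition 1: {38} vs {45,63} -> bundles 38, 108; min = 38
  Partition 2: {45} vs {38,63} -> bundles 45, 101; min = 45
  Partition 3: {63} vs {38,45} -> bundles 63, 83; min = 63
Step 3: MMS = max(38, 45, 63) = 63

63


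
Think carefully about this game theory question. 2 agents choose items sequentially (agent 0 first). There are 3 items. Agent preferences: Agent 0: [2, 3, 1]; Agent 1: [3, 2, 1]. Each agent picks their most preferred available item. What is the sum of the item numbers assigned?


Step 1: Agent 0 picks item 2
Step 2: Agent 1 picks item 3
Step 3: Sum = 2 + 3 = 5

5


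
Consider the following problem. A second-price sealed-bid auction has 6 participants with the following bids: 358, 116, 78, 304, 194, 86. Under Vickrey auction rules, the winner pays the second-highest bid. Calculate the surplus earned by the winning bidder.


Step 1: Sort bids in descending order: 358, 304, 194, 116, 86, 78
Step 2: The winning bid is the highest: 358
Step 3: The payment equals the second-highest bid: 304
Step 4: Surplus = winner's bid - payment = 358 - 304 = 54

54


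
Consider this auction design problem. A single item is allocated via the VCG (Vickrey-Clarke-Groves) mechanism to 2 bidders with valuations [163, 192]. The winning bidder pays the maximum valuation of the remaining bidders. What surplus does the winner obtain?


Step 1: The winner is the agent with the highest value: agent 1 with value 192
Step 2: Values of other agents: [163]
Step 3: VCG payment = max of others' values = 163
Step 4: Surplus = 192 - 163 = 29

29


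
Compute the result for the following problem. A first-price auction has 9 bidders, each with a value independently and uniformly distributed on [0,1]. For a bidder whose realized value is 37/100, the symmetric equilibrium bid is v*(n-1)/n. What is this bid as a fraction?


Step 1: The symmetric BNE bidding function is b(v) = v * (n-1) / n
Step 2: Substitute v = 37/100 and n = 9
Step 3: b = 37/100 * 8/9
Step 4: b = 74/225

74/225


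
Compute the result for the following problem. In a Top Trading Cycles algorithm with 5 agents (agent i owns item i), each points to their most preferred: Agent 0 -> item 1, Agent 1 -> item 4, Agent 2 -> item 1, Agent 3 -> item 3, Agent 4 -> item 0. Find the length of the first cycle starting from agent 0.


Step 1: Trace the pointer graph from agent 0: 0 -> 1 -> 4 -> 0
Step 2: A cycle is detected when we revisit agent 0
Step 3: The cycle is: 0 -> 1 -> 4 -> 0
Step 4: Cycle length = 3

3


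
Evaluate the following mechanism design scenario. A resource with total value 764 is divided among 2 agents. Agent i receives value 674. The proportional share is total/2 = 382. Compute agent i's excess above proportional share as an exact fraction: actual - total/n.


Step 1: Proportional share = 764/2 = 382
Step 2: Agent's actual allocation = 674
Step 3: Excess = 674 - 382 = 292

292


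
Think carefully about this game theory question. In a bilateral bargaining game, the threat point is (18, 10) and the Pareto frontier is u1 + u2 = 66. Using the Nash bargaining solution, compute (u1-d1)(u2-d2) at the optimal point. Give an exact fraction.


Step 1: The Nash solution splits surplus symmetrically above the disagreement point
Step 2: u1 = (total + d1 - d2)/2 = (66 + 18 - 10)/2 = 37
Step 3: u2 = (total - d1 + d2)/2 = (66 - 18 + 10)/2 = 29
Step 4: Nash product = (37 - 18) * (29 - 10)
Step 5: = 19 * 19 = 361

361


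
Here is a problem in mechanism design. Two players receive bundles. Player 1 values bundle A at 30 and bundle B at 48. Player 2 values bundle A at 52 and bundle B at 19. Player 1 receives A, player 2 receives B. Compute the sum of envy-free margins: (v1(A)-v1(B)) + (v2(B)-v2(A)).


Step 1: Player 1's margin = v1(A) - v1(B) = 30 - 48 = -18
Step 2: Player 2's margin = v2(B) - v2(A) = 19 - 52 = -33
Step 3: Total margin = -18 + -33 = -51

-51


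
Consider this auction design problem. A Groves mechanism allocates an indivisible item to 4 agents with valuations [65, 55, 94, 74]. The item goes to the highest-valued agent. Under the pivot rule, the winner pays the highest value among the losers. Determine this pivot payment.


Step 1: The efficient winner is agent 2 with value 94
Step 2: Other agents' values: [65, 55, 74]
Step 3: Pivot payment = max(others) = 74
Step 4: The winner pays 74

74


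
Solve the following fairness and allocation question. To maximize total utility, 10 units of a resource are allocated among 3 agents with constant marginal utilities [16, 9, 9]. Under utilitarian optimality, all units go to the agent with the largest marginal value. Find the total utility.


Step 1: The marginal utilities are [16, 9, 9]
Step 2: The highest marginal utility is 16
Step 3: All 10 units go to that agent
Step 4: Total utility = 16 * 10 = 160

160


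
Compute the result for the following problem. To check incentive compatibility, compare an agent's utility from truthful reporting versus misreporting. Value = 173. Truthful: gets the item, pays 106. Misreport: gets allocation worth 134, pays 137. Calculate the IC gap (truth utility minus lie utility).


Step 1: U(truth) = value - payment = 173 - 106 = 67
Step 2: U(lie) = allocation - payment = 134 - 137 = -3
Step 3: IC gap = 67 - (-3) = 70

70


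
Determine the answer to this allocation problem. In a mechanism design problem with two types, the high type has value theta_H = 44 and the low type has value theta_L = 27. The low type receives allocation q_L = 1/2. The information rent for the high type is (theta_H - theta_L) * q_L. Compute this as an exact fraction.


Step 1: theta_H - theta_L = 44 - 27 = 17
Step 2: Information rent = (theta_H - theta_L) * q_L
Step 3: = 17 * 1/2
Step 4: = 17/2

17/2


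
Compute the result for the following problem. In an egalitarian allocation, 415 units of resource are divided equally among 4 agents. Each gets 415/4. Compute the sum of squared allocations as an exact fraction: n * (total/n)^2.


Step 1: Each agent's share = 415/4
Step 2: Square of each share = (415/4)^2 = 172225/16
Step 3: Sum of squares = 4 * 172225/16 = 172225/4

172225/4


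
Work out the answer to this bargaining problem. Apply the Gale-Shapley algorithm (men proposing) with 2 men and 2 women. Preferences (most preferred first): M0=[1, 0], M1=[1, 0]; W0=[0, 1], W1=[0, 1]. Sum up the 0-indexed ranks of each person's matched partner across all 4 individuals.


Step 1: Run Gale-Shapley (men propose, women hold best offer):
  M0 proposes to W1; she accepts
  M1 proposes to W1; rejected
  M1 proposes to W0; she accepts
Step 2: Final matching: W0-M1, W1-M0
Step 3: 0-indexed ranks (man's rank of his match, then woman's): 1 + 1 + 0 + 0
Step 4: Total rank sum = 2

2


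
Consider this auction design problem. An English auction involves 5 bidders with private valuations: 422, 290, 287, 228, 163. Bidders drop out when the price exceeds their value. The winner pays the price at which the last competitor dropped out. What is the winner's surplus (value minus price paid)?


Step 1: Identify the highest value: 422
Step 2: Identify the second-highest value: 290
Step 3: The final price = second-highest value = 290
Step 4: Surplus = 422 - 290 = 132

132


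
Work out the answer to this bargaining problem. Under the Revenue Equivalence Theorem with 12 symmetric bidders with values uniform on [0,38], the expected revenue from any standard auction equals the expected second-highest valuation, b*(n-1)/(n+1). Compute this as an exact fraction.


Step 1: By Revenue Equivalence, expected revenue = b*(n-1)/(n+1)
Step 2: Substituting n = 12, b = 38
Step 3: Revenue = 38*(12-1)/(12+1) = 38*11/13
Step 4: Revenue = 418/13

418/13


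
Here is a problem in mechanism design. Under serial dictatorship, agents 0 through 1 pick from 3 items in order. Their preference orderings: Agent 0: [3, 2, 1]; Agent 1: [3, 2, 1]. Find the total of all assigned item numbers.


Step 1: Agent 0 picks item 3
Step 2: Agent 1 picks item 2
Step 3: Sum = 3 + 2 = 5

5


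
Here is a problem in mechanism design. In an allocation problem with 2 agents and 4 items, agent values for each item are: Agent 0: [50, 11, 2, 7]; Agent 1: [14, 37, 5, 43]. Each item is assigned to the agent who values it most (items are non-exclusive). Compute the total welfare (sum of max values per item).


Step 1: For each item, find the maximum value among all agents.
Step 2: Item 0 -> Agent 0 (value 50)
Step 3: Item 1 -> Agent 1 (value 37)
Step 4: Item 2 -> Agent 1 (value 5)
Step 5: Item 3 -> Agent 1 (value 43)
Step 6: Total welfare = 50 + 37 + 5 + 43 = 135

135


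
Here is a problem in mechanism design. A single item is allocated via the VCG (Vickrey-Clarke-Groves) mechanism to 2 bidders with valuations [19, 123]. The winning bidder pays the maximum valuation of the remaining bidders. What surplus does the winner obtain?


Step 1: The winner is the agent with the highest value: agent 1 with value 123
Step 2: Values of other agents: [19]
Step 3: VCG payment = max of others' values = 19
Step 4: Surplus = 123 - 19 = 104

104


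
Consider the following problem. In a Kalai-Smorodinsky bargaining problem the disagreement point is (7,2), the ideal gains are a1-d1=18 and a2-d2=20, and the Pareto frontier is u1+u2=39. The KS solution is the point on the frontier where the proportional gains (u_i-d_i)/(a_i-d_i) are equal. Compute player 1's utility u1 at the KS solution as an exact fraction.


Step 1: At the KS point, (u1-d1)/r1 = (u2-d2)/r2 = t and u1+u2 = 39
Step 2: u1 = d1 + r1*t and u2 = d2 + r2*t, so (d1 + r1*t) + (d2 + r2*t) = 39
Step 3: t = (39 - 7 - 2)/(18 + 20) = 30/38 = 15/19
Step 4: u1 = d1 + r1*t = 7 + 18 * 15/19 = 403/19
Step 5: (Check: u2 = d2 + r2*t = 338/19; u1+u2 = 403/19 + 338/19 = 39, on the frontier.)

403/19


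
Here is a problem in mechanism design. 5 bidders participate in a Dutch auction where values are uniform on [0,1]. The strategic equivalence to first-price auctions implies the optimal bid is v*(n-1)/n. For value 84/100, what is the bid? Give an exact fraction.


Step 1: Dutch auctions are strategically equivalent to first-price auctions
Step 2: The equilibrium bid is b(v) = v*(n-1)/n
Step 3: b = 21/25 * 4/5
Step 4: b = 84/125

84/125


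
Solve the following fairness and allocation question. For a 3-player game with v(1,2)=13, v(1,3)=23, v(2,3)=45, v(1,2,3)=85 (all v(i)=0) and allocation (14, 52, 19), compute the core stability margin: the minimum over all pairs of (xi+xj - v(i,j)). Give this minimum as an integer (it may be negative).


Step 1: Slack for coalition (1,2): x1+x2 - v12 = 66 - 13 = 53
Step 2: Slack for coalition (1,3): x1+x3 - v13 = 33 - 23 = 10
Step 3: Slack for coalition (2,3): x2+x3 - v23 = 71 - 45 = 26
Step 4: Minimum slack = min(53, 10, 26) = 10, attained by (1,3); no pair can gain by deviating, so the allocation is in the core

10


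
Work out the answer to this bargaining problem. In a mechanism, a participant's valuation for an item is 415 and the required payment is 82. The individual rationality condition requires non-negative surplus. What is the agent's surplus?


Step 1: Surplus = value - payment = 415 - 82 = 333
Step 2: IR is satisfied (surplus >= 0)

333


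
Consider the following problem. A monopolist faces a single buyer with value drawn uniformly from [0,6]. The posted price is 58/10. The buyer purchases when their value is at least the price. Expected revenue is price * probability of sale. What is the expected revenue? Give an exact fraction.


Step 1: Posted price r = 29/5, value support [0,6]
Step 2: P(v >= r) = (6 - 29/5)/6 = 1/30
Step 3: Expected revenue = r * P(v >= r) = 29/5 * 1/30
Step 4: Revenue = 29/150

29/150


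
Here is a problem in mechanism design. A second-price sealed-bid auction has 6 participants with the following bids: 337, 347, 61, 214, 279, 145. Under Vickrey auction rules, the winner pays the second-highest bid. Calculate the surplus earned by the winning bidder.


Step 1: Sort bids in descending order: 347, 337, 279, 214, 145, 61
Step 2: The winning bid is the highest: 347
Step 3: The payment equals the second-highest bid: 337
Step 4: Surplus = winner's bid - payment = 347 - 337 = 10

10


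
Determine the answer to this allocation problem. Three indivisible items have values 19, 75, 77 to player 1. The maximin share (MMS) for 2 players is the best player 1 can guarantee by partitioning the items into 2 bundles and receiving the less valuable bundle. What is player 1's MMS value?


Step 1: Item values = 19, 75, 77
Step 2: Enumerate all 2-bundle partitions and take the smaller bundle:
  Partition 1: {19} vs {75,77} -> bundles 19, 152; min = 19
  Partition 2: {75} vs {19,77} -> bundles 75, 96; min = 75
  Partition 3: {77} vs {19,75} -> bundles 77, 94; min = 77
Step 3: MMS = max(19, 75, 77) = 77

77


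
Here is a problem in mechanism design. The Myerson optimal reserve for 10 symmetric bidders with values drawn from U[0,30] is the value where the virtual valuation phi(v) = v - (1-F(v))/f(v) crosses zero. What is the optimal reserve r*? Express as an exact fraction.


Step 1: For U[0,30], F(v) = v/30 and f(v) = 1/30
Step 2: phi(v) = v - (1 - v/30)/(1/30) = v - (30 - v) = 2v - 30
Step 3: Set phi(r*) = 0: 2r* - 30 = 0
Step 4: r* = 30/2 = 15 (the number of bidders n = 10 does not enter)

15


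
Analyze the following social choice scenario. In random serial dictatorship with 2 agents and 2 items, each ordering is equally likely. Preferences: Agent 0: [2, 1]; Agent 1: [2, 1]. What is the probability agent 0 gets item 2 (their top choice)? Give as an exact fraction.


Step 1: Agent 0 wants item 2
Step 2: There are 2 possible orderings of agents
Step 3: In 1 orderings, agent 0 gets item 2
Step 4: Probability = 1/2

1/2


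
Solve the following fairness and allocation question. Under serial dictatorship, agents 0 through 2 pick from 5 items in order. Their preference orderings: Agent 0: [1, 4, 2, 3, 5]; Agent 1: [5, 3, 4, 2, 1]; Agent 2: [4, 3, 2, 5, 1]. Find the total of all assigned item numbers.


Step 1: Agent 0 picks item 1
Step 2: Agent 1 picks item 5
Step 3: Agent 2 picks item 4
Step 4: Sum = 1 + 5 + 4 = 10

10


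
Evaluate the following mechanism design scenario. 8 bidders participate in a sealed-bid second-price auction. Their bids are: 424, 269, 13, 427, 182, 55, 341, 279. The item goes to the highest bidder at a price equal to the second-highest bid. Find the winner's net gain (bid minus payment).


Step 1: Sort bids in descending order: 427, 424, 341, 279, 269, 182, 55, 13
Step 2: The winning bid is the highest: 427
Step 3: The payment equals the second-highest bid: 424
Step 4: Surplus = winner's bid - payment = 427 - 424 = 3

3
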